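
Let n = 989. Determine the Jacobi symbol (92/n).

Pull out 2^2: since 989 ≡ 5 (mod 8), (2/989) = -1, so (2/989)^2 = +1.
Reciprocity: 23 ≡ 3 and 989 ≡ 1 (mod 4), so (23/989) = +(989/23).
Reduce top mod 23: now compute (0/23).
Top reduces to 0: gcd > 1, so the symbol is 0.

0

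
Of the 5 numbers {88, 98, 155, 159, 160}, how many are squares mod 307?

2

(88/307) = -1 → non-residue.
(98/307) = -1 → non-residue.
(155/307) = +1 → QR.
(159/307) = -1 → non-residue.
(160/307) = +1 → QR.
Total quadratic residues among the 5: 2.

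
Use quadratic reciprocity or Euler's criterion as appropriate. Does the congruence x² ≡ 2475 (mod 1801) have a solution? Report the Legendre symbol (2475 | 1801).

First reduce: 2475 ≡ 674 (mod 1801).
Pull out 2: since 1801 ≡ 1 (mod 8), (2/1801) = +1.
Reciprocity: 337 ≡ 1 and 1801 ≡ 1 (mod 4), so (337/1801) = +(1801/337).
Reduce top mod 337: now compute (116/337).
Pull out 2^2: since 337 ≡ 1 (mod 8), (2/337) = +1, so (2/337)^2 = +1.
Reciprocity: 29 ≡ 1 and 337 ≡ 1 (mod 4), so (29/337) = +(337/29).
Reduce top mod 29: now compute (18/29).
Pull out 2: since 29 ≡ 5 (mod 8), (2/29) = -1.
Reciprocity: 9 ≡ 1 and 29 ≡ 1 (mod 4), so (9/29) = +(29/9).
Reduce top mod 9: now compute (2/9).
Pull out 2: since 9 ≡ 1 (mod 8), (2/9) = +1.
Reached (1/9) = 1. Collecting the sign flips along the way, the symbol is -1.

-1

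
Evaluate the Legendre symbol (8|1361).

1

Pull out 2^3: since 1361 ≡ 1 (mod 8), (2/1361) = +1, so (2/1361)^3 = +1.
Reached (1/1361) = 1. Collecting the sign flips along the way, the symbol is +1.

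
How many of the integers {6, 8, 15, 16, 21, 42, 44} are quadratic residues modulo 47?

5

(6/47) = +1 → QR.
(8/47) = +1 → QR.
(15/47) = -1 → non-residue.
(16/47) = +1 → QR.
(21/47) = +1 → QR.
(42/47) = +1 → QR.
(44/47) = -1 → non-residue.
Total quadratic residues among the 7: 5.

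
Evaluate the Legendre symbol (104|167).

Euler's criterion: (104/167) ≡ 104^83 (mod 167).
104^2 ≡ 128 (mod 167)
104^4 ≡ 18 (mod 167)
104^8 ≡ 157 (mod 167)
104^16 ≡ 100 (mod 167)
104^32 ≡ 147 (mod 167)
104^64 ≡ 66 (mod 167)
104^83 = 104^(64+16+2+1) ≡ 166 (mod 167).
Result is 166 ≡ −1, so (104/167) = −1.

-1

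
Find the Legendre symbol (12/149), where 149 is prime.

Pull out 2^2: since 149 ≡ 5 (mod 8), (2/149) = -1, so (2/149)^2 = +1.
Reciprocity: 3 ≡ 3 and 149 ≡ 1 (mod 4), so (3/149) = +(149/3).
Reduce top mod 3: now compute (2/3).
Pull out 2: since 3 ≡ 3 (mod 8), (2/3) = -1.
Reached (1/3) = 1. Collecting the sign flips along the way, the symbol is -1.

-1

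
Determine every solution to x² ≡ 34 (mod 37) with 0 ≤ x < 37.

37 ≡ 1 (mod 4), so we find a root by search.
Trying successive values, 16² = 256 ≡ 34 (mod 37). The other root is 37 − 16 = 21.

16, 21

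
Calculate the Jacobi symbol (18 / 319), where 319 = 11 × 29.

Pull out 2: since 319 ≡ 7 (mod 8), (2/319) = +1.
Reciprocity: 9 ≡ 1 and 319 ≡ 3 (mod 4), so (9/319) = +(319/9).
Reduce top mod 9: now compute (4/9).
Pull out 2^2: since 9 ≡ 1 (mod 8), (2/9) = +1, so (2/9)^2 = +1.
Reached (1/9) = 1. Collecting the sign flips along the way, the symbol is +1.

1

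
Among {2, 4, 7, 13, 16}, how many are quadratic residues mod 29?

(2/29) = -1 → non-residue.
(4/29) = +1 → QR.
(7/29) = +1 → QR.
(13/29) = +1 → QR.
(16/29) = +1 → QR.
Total quadratic residues among the 5: 4.

4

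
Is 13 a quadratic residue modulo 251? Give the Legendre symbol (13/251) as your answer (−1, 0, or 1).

Euler's criterion: (13/251) ≡ 13^125 (mod 251).
13^2 ≡ 169 (mod 251)
13^4 ≡ 198 (mod 251)
13^8 ≡ 48 (mod 251)
13^16 ≡ 45 (mod 251)
13^32 ≡ 17 (mod 251)
13^64 ≡ 38 (mod 251)
13^125 = 13^(64+32+16+8+4+1) ≡ 1 (mod 251).
Result is 1, so (13/251) = 1.

1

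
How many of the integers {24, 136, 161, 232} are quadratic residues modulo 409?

(24/409) = +1 → QR.
(136/409) = +1 → QR.
(161/409) = -1 → non-residue.
(232/409) = -1 → non-residue.
Total quadratic residues among the 4: 2.

2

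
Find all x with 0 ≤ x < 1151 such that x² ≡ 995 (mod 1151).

Since 1151 ≡ 3 (mod 4), a square root of 995 is 995^((1151+1)/4) = 995^288 mod 1151.
Repeated squaring: 995^2≡165, 995^4≡752, 995^8≡363, 995^16≡555, 995^32≡708, 995^64≡579, 995^128≡300, 995^256≡222 (mod 1151).
995^288 = 995^(256+32) ≡ 640 (mod 1151).
Check: 640² = 409600 ≡ 995 (mod 1151). The two roots are 511 and 640.

511, 640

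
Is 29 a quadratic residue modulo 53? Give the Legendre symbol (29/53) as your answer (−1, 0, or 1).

1

Euler's criterion: (29/53) ≡ 29^26 (mod 53).
29^2 ≡ 46 (mod 53)
29^4 ≡ 49 (mod 53)
29^8 ≡ 16 (mod 53)
29^16 ≡ 44 (mod 53)
29^26 = 29^(16+8+2) ≡ 1 (mod 53).
Result is 1, so (29/53) = 1.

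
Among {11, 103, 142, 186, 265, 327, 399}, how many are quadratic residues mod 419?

2

(11/419) = -1 → non-residue.
(103/419) = -1 → non-residue.
(142/419) = +1 → QR.
(186/419) = +1 → QR.
(265/419) = -1 → non-residue.
(327/419) = -1 → non-residue.
(399/419) = -1 → non-residue.
Total quadratic residues among the 7: 2.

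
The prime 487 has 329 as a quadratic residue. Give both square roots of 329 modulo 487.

65, 422

Since 487 ≡ 3 (mod 4), a square root of 329 is 329^((487+1)/4) = 329^122 mod 487.
Repeated squaring: 329^2≡127, 329^4≡58, 329^8≡442, 329^16≡77, 329^32≡85, 329^64≡407 (mod 487).
329^122 = 329^(64+32+16+8+2) ≡ 65 (mod 487).
Check: 65² = 4225 ≡ 329 (mod 487). The two roots are 65 and 422.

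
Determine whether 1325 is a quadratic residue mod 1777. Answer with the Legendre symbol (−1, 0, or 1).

1

Reciprocity: 1325 ≡ 1 and 1777 ≡ 1 (mod 4), so (1325/1777) = +(1777/1325).
Reduce top mod 1325: now compute (452/1325).
Pull out 2^2: since 1325 ≡ 5 (mod 8), (2/1325) = -1, so (2/1325)^2 = +1.
Reciprocity: 113 ≡ 1 and 1325 ≡ 1 (mod 4), so (113/1325) = +(1325/113).
Reduce top mod 113: now compute (82/113).
Pull out 2: since 113 ≡ 1 (mod 8), (2/113) = +1.
Reciprocity: 41 ≡ 1 and 113 ≡ 1 (mod 4), so (41/113) = +(113/41).
Reduce top mod 41: now compute (31/41).
Reciprocity: 31 ≡ 3 and 41 ≡ 1 (mod 4), so (31/41) = +(41/31).
Reduce top mod 31: now compute (10/31).
Pull out 2: since 31 ≡ 7 (mod 8), (2/31) = +1.
Reciprocity: 5 ≡ 1 and 31 ≡ 3 (mod 4), so (5/31) = +(31/5).
Reduce top mod 5: now compute (1/5).
Reached (1/5) = 1. Collecting the sign flips along the way, the symbol is +1.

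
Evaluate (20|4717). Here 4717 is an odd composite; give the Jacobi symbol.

Pull out 2^2: since 4717 ≡ 5 (mod 8), (2/4717) = -1, so (2/4717)^2 = +1.
Reciprocity: 5 ≡ 1 and 4717 ≡ 1 (mod 4), so (5/4717) = +(4717/5).
Reduce top mod 5: now compute (2/5).
Pull out 2: since 5 ≡ 5 (mod 8), (2/5) = -1.
Reached (1/5) = 1. Collecting the sign flips along the way, the symbol is -1.

-1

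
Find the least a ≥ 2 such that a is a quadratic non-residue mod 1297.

5

(2/1297) = +1, so 2 is a residue.
(3/1297) = +1, so 3 is a residue.
(4/1297) = +1, so 4 is a residue.
(5/1297) = −1, so 5 is the smallest positive non-residue mod 1297.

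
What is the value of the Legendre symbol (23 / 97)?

Reciprocity: 23 ≡ 3 and 97 ≡ 1 (mod 4), so (23/97) = +(97/23).
Reduce top mod 23: now compute (5/23).
Reciprocity: 5 ≡ 1 and 23 ≡ 3 (mod 4), so (5/23) = +(23/5).
Reduce top mod 5: now compute (3/5).
Reciprocity: 3 ≡ 3 and 5 ≡ 1 (mod 4), so (3/5) = +(5/3).
Reduce top mod 3: now compute (2/3).
Pull out 2: since 3 ≡ 3 (mod 8), (2/3) = -1.
Reached (1/3) = 1. Collecting the sign flips along the way, the symbol is -1.

-1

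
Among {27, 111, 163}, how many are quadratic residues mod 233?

(27/233) = -1 → non-residue.
(111/233) = -1 → non-residue.
(163/233) = -1 → non-residue.
Total quadratic residues among the 3: 0.

0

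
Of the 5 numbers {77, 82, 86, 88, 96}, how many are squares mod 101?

4

(77/101) = +1 → QR.
(82/101) = +1 → QR.
(86/101) = -1 → non-residue.
(88/101) = +1 → QR.
(96/101) = +1 → QR.
Total quadratic residues among the 5: 4.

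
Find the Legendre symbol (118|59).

First reduce: 118 ≡ 0 (mod 59).
Top reduces to 0: gcd > 1, so the symbol is 0.

0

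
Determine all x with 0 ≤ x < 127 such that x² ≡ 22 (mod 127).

28, 99

Since 127 ≡ 3 (mod 4), a square root of 22 is 22^((127+1)/4) = 22^32 mod 127.
Repeated squaring: 22^2≡103, 22^4≡68, 22^8≡52, 22^16≡37, 22^32≡99 (mod 127).
22^32 = 22^(32) ≡ 99 (mod 127).
Check: 99² = 9801 ≡ 22 (mod 127). The two roots are 28 and 99.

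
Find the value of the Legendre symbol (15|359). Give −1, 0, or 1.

Reciprocity: 15 ≡ 3 and 359 ≡ 3 (mod 4), so (15/359) = −(359/15).
Reduce top mod 15: now compute (14/15).
Pull out 2: since 15 ≡ 7 (mod 8), (2/15) = +1.
Reciprocity: 7 ≡ 3 and 15 ≡ 3 (mod 4), so (7/15) = −(15/7).
Reduce top mod 7: now compute (1/7).
Reached (1/7) = 1. Collecting the sign flips along the way, the symbol is +1.

1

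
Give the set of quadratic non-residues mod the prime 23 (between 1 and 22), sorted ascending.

Square k = 1,…,11 (k and 23−k give the same square):
1²=1, 2²=4, 3²=9, 4²=16, 5²≡2, 6²≡13, 7²≡3, 8²≡18, 9²≡12, 10²≡8, 11²≡6 (mod 23).
The residues are {1, 2, 3, 4, 6, 8, 9, 12, 13, 16, 18}; the non-residues are the remaining 11 nonzero classes.

5, 7, 10, 11, 14, 15, 17, 19, 20, 21, 22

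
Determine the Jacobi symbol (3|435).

0

Reciprocity: 3 ≡ 3 and 435 ≡ 3 (mod 4), so (3/435) = −(435/3).
Reduce top mod 3: now compute (0/3).
Top reduces to 0: gcd > 1, so the symbol is 0.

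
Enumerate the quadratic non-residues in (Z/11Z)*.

2,6,7,8,10

Square k = 1,…,5 (k and 11−k give the same square):
1²=1, 2²=4, 3²=9, 4²≡5, 5²≡3 (mod 11).
The residues are {1, 3, 4, 5, 9}; the non-residues are the remaining 5 nonzero classes.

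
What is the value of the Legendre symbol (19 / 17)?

1

First reduce: 19 ≡ 2 (mod 17).
Pull out 2: since 17 ≡ 1 (mod 8), (2/17) = +1.
Reached (1/17) = 1. Collecting the sign flips along the way, the symbol is +1.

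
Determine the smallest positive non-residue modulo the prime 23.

5

(2/23) = +1, so 2 is a residue.
(3/23) = +1, so 3 is a residue.
(4/23) = +1, so 4 is a residue.
(5/23) = −1, so 5 is the smallest positive non-residue mod 23.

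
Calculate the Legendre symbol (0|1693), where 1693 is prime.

Top reduces to 0: gcd > 1, so the symbol is 0.

0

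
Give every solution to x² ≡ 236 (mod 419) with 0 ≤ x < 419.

115, 304

Since 419 ≡ 3 (mod 4), a square root of 236 is 236^((419+1)/4) = 236^105 mod 419.
Repeated squaring: 236^2≡388, 236^4≡123, 236^8≡45, 236^16≡349, 236^32≡291, 236^64≡43 (mod 419).
236^105 = 236^(64+32+8+1) ≡ 115 (mod 419).
Check: 115² = 13225 ≡ 236 (mod 419). The two roots are 115 and 304.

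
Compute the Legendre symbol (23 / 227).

1

Reciprocity: 23 ≡ 3 and 227 ≡ 3 (mod 4), so (23/227) = −(227/23).
Reduce top mod 23: now compute (20/23).
Pull out 2^2: since 23 ≡ 7 (mod 8), (2/23) = +1, so (2/23)^2 = +1.
Reciprocity: 5 ≡ 1 and 23 ≡ 3 (mod 4), so (5/23) = +(23/5).
Reduce top mod 5: now compute (3/5).
Reciprocity: 3 ≡ 3 and 5 ≡ 1 (mod 4), so (3/5) = +(5/3).
Reduce top mod 3: now compute (2/3).
Pull out 2: since 3 ≡ 3 (mod 8), (2/3) = -1.
Reached (1/3) = 1. Collecting the sign flips along the way, the symbol is +1.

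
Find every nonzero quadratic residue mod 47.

Square k = 1,…,23 (k and 47−k give the same square):
1²=1, 2²=4, 3²=9, 4²=16, 5²=25, 6²=36, 7²≡2, 8²≡17, 9²≡34, 10²≡6, 11²≡27, 12²≡3, 13²≡28, 14²≡8, 15²≡37, 16²≡21, 17²≡7, 18²≡42, 19²≡32, 20²≡24, 21²≡18, 22²≡14, 23²≡12 (mod 47).
So the quadratic residues mod 47 are {1, 2, 3, 4, 6, 7, 8, 9, 12, 14, 16, 17, 18, 21, 24, 25, 27, 28, 32, 34, 36, 37, 42}.

1 2 3 4 6 7 8 9 12 14 16 17 18 21 24 25 27 28 32 34 36 37 42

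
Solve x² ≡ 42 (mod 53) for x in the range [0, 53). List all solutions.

53 ≡ 1 (mod 4), so we find a root by search.
Trying successive values, 25² = 625 ≡ 42 (mod 53). The other root is 53 − 25 = 28.

25, 28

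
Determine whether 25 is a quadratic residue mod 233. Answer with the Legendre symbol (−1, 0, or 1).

Reciprocity: 25 ≡ 1 and 233 ≡ 1 (mod 4), so (25/233) = +(233/25).
Reduce top mod 25: now compute (8/25).
Pull out 2^3: since 25 ≡ 1 (mod 8), (2/25) = +1, so (2/25)^3 = +1.
Reached (1/25) = 1. Collecting the sign flips along the way, the symbol is +1.

1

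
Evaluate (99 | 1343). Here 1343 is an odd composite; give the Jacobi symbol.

Reciprocity: 99 ≡ 3 and 1343 ≡ 3 (mod 4), so (99/1343) = −(1343/99).
Reduce top mod 99: now compute (56/99).
Pull out 2^3: since 99 ≡ 3 (mod 8), (2/99) = -1, so (2/99)^3 = -1.
Reciprocity: 7 ≡ 3 and 99 ≡ 3 (mod 4), so (7/99) = −(99/7).
Reduce top mod 7: now compute (1/7).
Reached (1/7) = 1. Collecting the sign flips along the way, the symbol is -1.

-1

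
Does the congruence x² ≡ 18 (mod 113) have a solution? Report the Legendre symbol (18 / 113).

1

Pull out 2: since 113 ≡ 1 (mod 8), (2/113) = +1.
Reciprocity: 9 ≡ 1 and 113 ≡ 1 (mod 4), so (9/113) = +(113/9).
Reduce top mod 9: now compute (5/9).
Reciprocity: 5 ≡ 1 and 9 ≡ 1 (mod 4), so (5/9) = +(9/5).
Reduce top mod 5: now compute (4/5).
Pull out 2^2: since 5 ≡ 5 (mod 8), (2/5) = -1, so (2/5)^2 = +1.
Reached (1/5) = 1. Collecting the sign flips along the way, the symbol is +1.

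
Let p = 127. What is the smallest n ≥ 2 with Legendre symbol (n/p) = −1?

3

(2/127) = +1, so 2 is a residue.
(3/127) = −1, so 3 is the smallest positive non-residue mod 127.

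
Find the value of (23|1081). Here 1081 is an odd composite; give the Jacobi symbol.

0

Reciprocity: 23 ≡ 3 and 1081 ≡ 1 (mod 4), so (23/1081) = +(1081/23).
Reduce top mod 23: now compute (0/23).
Top reduces to 0: gcd > 1, so the symbol is 0.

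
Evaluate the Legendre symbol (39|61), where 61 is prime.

Euler's criterion: (39/61) ≡ 39^30 (mod 61).
39^2 ≡ 57 (mod 61)
39^4 ≡ 16 (mod 61)
39^8 ≡ 12 (mod 61)
39^16 ≡ 22 (mod 61)
39^30 = 39^(16+8+4+2) ≡ 1 (mod 61).
Result is 1, so (39/61) = 1.

1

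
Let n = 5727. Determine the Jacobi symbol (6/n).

Pull out 2: since 5727 ≡ 7 (mod 8), (2/5727) = +1.
Reciprocity: 3 ≡ 3 and 5727 ≡ 3 (mod 4), so (3/5727) = −(5727/3).
Reduce top mod 3: now compute (0/3).
Top reduces to 0: gcd > 1, so the symbol is 0.

0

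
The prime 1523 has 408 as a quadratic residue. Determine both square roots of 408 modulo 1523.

131, 1392

Since 1523 ≡ 3 (mod 4), a square root of 408 is 408^((1523+1)/4) = 408^381 mod 1523.
Repeated squaring: 408^2≡457, 408^4≡198, 408^8≡1129, 408^16≡1413, 408^32≡1439, 408^64≡964, 408^128≡266, 408^256≡698 (mod 1523).
408^381 = 408^(256+64+32+16+8+4+1) ≡ 131 (mod 1523).
Check: 131² = 17161 ≡ 408 (mod 1523). The two roots are 131 and 1392.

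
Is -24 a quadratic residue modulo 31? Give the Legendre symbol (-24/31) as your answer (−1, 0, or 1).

First reduce: -24 ≡ 7 (mod 31).
Reciprocity: 7 ≡ 3 and 31 ≡ 3 (mod 4), so (7/31) = −(31/7).
Reduce top mod 7: now compute (3/7).
Reciprocity: 3 ≡ 3 and 7 ≡ 3 (mod 4), so (3/7) = −(7/3).
Reduce top mod 3: now compute (1/3).
Reached (1/3) = 1. Collecting the sign flips along the way, the symbol is +1.

1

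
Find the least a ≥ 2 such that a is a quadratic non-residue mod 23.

5

(2/23) = +1, so 2 is a residue.
(3/23) = +1, so 3 is a residue.
(4/23) = +1, so 4 is a residue.
(5/23) = −1, so 5 is the smallest positive non-residue mod 23.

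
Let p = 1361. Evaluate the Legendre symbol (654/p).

Pull out 2: since 1361 ≡ 1 (mod 8), (2/1361) = +1.
Reciprocity: 327 ≡ 3 and 1361 ≡ 1 (mod 4), so (327/1361) = +(1361/327).
Reduce top mod 327: now compute (53/327).
Reciprocity: 53 ≡ 1 and 327 ≡ 3 (mod 4), so (53/327) = +(327/53).
Reduce top mod 53: now compute (9/53).
Reciprocity: 9 ≡ 1 and 53 ≡ 1 (mod 4), so (9/53) = +(53/9).
Reduce top mod 9: now compute (8/9).
Pull out 2^3: since 9 ≡ 1 (mod 8), (2/9) = +1, so (2/9)^3 = +1.
Reached (1/9) = 1. Collecting the sign flips along the way, the symbol is +1.

1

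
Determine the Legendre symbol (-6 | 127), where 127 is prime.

Euler's criterion: (-6/127) ≡ 121^63 (mod 127).
121^2 ≡ 36 (mod 127)
121^4 ≡ 26 (mod 127)
121^8 ≡ 41 (mod 127)
121^16 ≡ 30 (mod 127)
121^32 ≡ 11 (mod 127)
121^63 = 121^(32+16+8+4+2+1) ≡ 1 (mod 127).
Result is 1, so (-6/127) = 1.

1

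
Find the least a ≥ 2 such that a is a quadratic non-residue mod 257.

3

(2/257) = +1, so 2 is a residue.
(3/257) = −1, so 3 is the smallest positive non-residue mod 257.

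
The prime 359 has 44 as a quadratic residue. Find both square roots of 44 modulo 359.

54, 305

Since 359 ≡ 3 (mod 4), a square root of 44 is 44^((359+1)/4) = 44^90 mod 359.
Repeated squaring: 44^2≡141, 44^4≡136, 44^8≡187, 44^16≡146, 44^32≡135, 44^64≡275 (mod 359).
44^90 = 44^(64+16+8+2) ≡ 54 (mod 359).
Check: 54² = 2916 ≡ 44 (mod 359). The two roots are 54 and 305.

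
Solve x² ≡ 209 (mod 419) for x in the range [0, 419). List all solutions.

Since 419 ≡ 3 (mod 4), a square root of 209 is 209^((419+1)/4) = 209^105 mod 419.
Repeated squaring: 209^2≡105, 209^4≡131, 209^8≡401, 209^16≡324, 209^32≡226, 209^64≡377 (mod 419).
209^105 = 209^(64+32+8+1) ≡ 48 (mod 419).
Check: 48² = 2304 ≡ 209 (mod 419). The two roots are 48 and 371.

48, 371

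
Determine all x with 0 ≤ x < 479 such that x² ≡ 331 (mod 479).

Since 479 ≡ 3 (mod 4), a square root of 331 is 331^((479+1)/4) = 331^120 mod 479.
Repeated squaring: 331^2≡349, 331^4≡135, 331^8≡23, 331^16≡50, 331^32≡105, 331^64≡8 (mod 479).
331^120 = 331^(64+32+16+8) ≡ 336 (mod 479).
Check: 336² = 112896 ≡ 331 (mod 479). The two roots are 143 and 336.

143, 336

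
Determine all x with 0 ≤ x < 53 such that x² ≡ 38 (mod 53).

53 ≡ 1 (mod 4), so we find a root by search.
Trying successive values, 12² = 144 ≡ 38 (mod 53). The other root is 53 − 12 = 41.

12, 41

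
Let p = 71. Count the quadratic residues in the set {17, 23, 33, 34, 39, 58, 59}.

(17/71) = -1 → non-residue.
(23/71) = -1 → non-residue.
(33/71) = -1 → non-residue.
(34/71) = -1 → non-residue.
(39/71) = -1 → non-residue.
(58/71) = +1 → QR.
(59/71) = -1 → non-residue.
Total quadratic residues among the 7: 1.

1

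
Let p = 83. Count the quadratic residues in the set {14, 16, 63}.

(14/83) = -1 → non-residue.
(16/83) = +1 → QR.
(63/83) = +1 → QR.
Total quadratic residues among the 3: 2.

2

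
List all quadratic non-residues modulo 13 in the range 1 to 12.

2,5,6,7,8,11

Square k = 1,…,6 (k and 13−k give the same square):
1²=1, 2²=4, 3²=9, 4²≡3, 5²≡12, 6²≡10 (mod 13).
The residues are {1, 3, 4, 9, 10, 12}; the non-residues are the remaining 6 nonzero classes.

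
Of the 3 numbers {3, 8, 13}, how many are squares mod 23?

3

(3/23) = +1 → QR.
(8/23) = +1 → QR.
(13/23) = +1 → QR.
Total quadratic residues among the 3: 3.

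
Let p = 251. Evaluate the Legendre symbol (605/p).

1

First reduce: 605 ≡ 103 (mod 251).
Reciprocity: 103 ≡ 3 and 251 ≡ 3 (mod 4), so (103/251) = −(251/103).
Reduce top mod 103: now compute (45/103).
Reciprocity: 45 ≡ 1 and 103 ≡ 3 (mod 4), so (45/103) = +(103/45).
Reduce top mod 45: now compute (13/45).
Reciprocity: 13 ≡ 1 and 45 ≡ 1 (mod 4), so (13/45) = +(45/13).
Reduce top mod 13: now compute (6/13).
Pull out 2: since 13 ≡ 5 (mod 8), (2/13) = -1.
Reciprocity: 3 ≡ 3 and 13 ≡ 1 (mod 4), so (3/13) = +(13/3).
Reduce top mod 3: now compute (1/3).
Reached (1/3) = 1. Collecting the sign flips along the way, the symbol is +1.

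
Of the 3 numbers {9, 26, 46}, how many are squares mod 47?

1

(9/47) = +1 → QR.
(26/47) = -1 → non-residue.
(46/47) = -1 → non-residue.
Total quadratic residues among the 3: 1.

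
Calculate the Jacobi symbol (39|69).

Reciprocity: 39 ≡ 3 and 69 ≡ 1 (mod 4), so (39/69) = +(69/39).
Reduce top mod 39: now compute (30/39).
Pull out 2: since 39 ≡ 7 (mod 8), (2/39) = +1.
Reciprocity: 15 ≡ 3 and 39 ≡ 3 (mod 4), so (15/39) = −(39/15).
Reduce top mod 15: now compute (9/15).
Reciprocity: 9 ≡ 1 and 15 ≡ 3 (mod 4), so (9/15) = +(15/9).
Reduce top mod 9: now compute (6/9).
Pull out 2: since 9 ≡ 1 (mod 8), (2/9) = +1.
Reciprocity: 3 ≡ 3 and 9 ≡ 1 (mod 4), so (3/9) = +(9/3).
Reduce top mod 3: now compute (0/3).
Top reduces to 0: gcd > 1, so the symbol is 0.

0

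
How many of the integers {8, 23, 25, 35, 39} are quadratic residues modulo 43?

3

(8/43) = -1 → non-residue.
(23/43) = +1 → QR.
(25/43) = +1 → QR.
(35/43) = +1 → QR.
(39/43) = -1 → non-residue.
Total quadratic residues among the 5: 3.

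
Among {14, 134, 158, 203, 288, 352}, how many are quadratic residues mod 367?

3

(14/367) = +1 → QR.
(134/367) = +1 → QR.
(158/367) = -1 → non-residue.
(203/367) = -1 → non-residue.
(288/367) = +1 → QR.
(352/367) = -1 → non-residue.
Total quadratic residues among the 6: 3.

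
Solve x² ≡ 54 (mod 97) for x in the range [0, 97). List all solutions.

97 ≡ 1 (mod 4), so we find a root by search.
Trying successive values, 32² = 1024 ≡ 54 (mod 97). The other root is 97 − 32 = 65.

32, 65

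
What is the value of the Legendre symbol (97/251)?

Reciprocity: 97 ≡ 1 and 251 ≡ 3 (mod 4), so (97/251) = +(251/97).
Reduce top mod 97: now compute (57/97).
Reciprocity: 57 ≡ 1 and 97 ≡ 1 (mod 4), so (57/97) = +(97/57).
Reduce top mod 57: now compute (40/57).
Pull out 2^3: since 57 ≡ 1 (mod 8), (2/57) = +1, so (2/57)^3 = +1.
Reciprocity: 5 ≡ 1 and 57 ≡ 1 (mod 4), so (5/57) = +(57/5).
Reduce top mod 5: now compute (2/5).
Pull out 2: since 5 ≡ 5 (mod 8), (2/5) = -1.
Reached (1/5) = 1. Collecting the sign flips along the way, the symbol is -1.

-1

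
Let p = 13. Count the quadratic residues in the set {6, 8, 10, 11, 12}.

(6/13) = -1 → non-residue.
(8/13) = -1 → non-residue.
(10/13) = +1 → QR.
(11/13) = -1 → non-residue.
(12/13) = +1 → QR.
Total quadratic residues among the 5: 2.

2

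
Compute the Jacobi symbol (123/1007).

1

Reciprocity: 123 ≡ 3 and 1007 ≡ 3 (mod 4), so (123/1007) = −(1007/123).
Reduce top mod 123: now compute (23/123).
Reciprocity: 23 ≡ 3 and 123 ≡ 3 (mod 4), so (23/123) = −(123/23).
Reduce top mod 23: now compute (8/23).
Pull out 2^3: since 23 ≡ 7 (mod 8), (2/23) = +1, so (2/23)^3 = +1.
Reached (1/23) = 1. Collecting the sign flips along the way, the symbol is +1.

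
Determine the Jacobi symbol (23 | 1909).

0

Reciprocity: 23 ≡ 3 and 1909 ≡ 1 (mod 4), so (23/1909) = +(1909/23).
Reduce top mod 23: now compute (0/23).
Top reduces to 0: gcd > 1, so the symbol is 0.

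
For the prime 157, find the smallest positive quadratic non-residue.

(2/157) = −1, so 2 is the smallest positive non-residue mod 157.

2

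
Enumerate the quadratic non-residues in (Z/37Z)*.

Square k = 1,…,18 (k and 37−k give the same square):
1²=1, 2²=4, 3²=9, 4²=16, 5²=25, 6²=36, 7²≡12, 8²≡27, 9²≡7, 10²≡26, 11²≡10, 12²≡33, 13²≡21, 14²≡11, 15²≡3, 16²≡34, 17²≡30, 18²≡28 (mod 37).
The residues are {1, 3, 4, 7, 9, 10, 11, 12, 16, 21, 25, 26, 27, 28, 30, 33, 34, 36}; the non-residues are the remaining 18 nonzero classes.

2 5 6 8 13 14 15 17 18 19 20 22 23 24 29 31 32 35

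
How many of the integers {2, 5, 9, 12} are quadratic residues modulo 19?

2

(2/19) = -1 → non-residue.
(5/19) = +1 → QR.
(9/19) = +1 → QR.
(12/19) = -1 → non-residue.
Total quadratic residues among the 4: 2.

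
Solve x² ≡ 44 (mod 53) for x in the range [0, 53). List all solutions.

16, 37

53 ≡ 1 (mod 4), so we find a root by search.
Trying successive values, 16² = 256 ≡ 44 (mod 53). The other root is 53 − 16 = 37.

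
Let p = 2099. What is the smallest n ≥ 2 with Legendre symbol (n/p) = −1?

(2/2099) = −1, so 2 is the smallest positive non-residue mod 2099.

2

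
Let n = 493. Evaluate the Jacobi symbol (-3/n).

1

First reduce: -3 ≡ 490 (mod 493).
Pull out 2: since 493 ≡ 5 (mod 8), (2/493) = -1.
Reciprocity: 245 ≡ 1 and 493 ≡ 1 (mod 4), so (245/493) = +(493/245).
Reduce top mod 245: now compute (3/245).
Reciprocity: 3 ≡ 3 and 245 ≡ 1 (mod 4), so (3/245) = +(245/3).
Reduce top mod 3: now compute (2/3).
Pull out 2: since 3 ≡ 3 (mod 8), (2/3) = -1.
Reached (1/3) = 1. Collecting the sign flips along the way, the symbol is +1.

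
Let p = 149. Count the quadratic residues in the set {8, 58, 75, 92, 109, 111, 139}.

0

(8/149) = -1 → non-residue.
(58/149) = -1 → non-residue.
(75/149) = -1 → non-residue.
(92/149) = -1 → non-residue.
(109/149) = -1 → non-residue.
(111/149) = -1 → non-residue.
(139/149) = -1 → non-residue.
Total quadratic residues among the 7: 0.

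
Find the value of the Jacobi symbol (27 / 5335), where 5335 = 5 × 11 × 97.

Reciprocity: 27 ≡ 3 and 5335 ≡ 3 (mod 4), so (27/5335) = −(5335/27).
Reduce top mod 27: now compute (16/27).
Pull out 2^4: since 27 ≡ 3 (mod 8), (2/27) = -1, so (2/27)^4 = +1.
Reached (1/27) = 1. Collecting the sign flips along the way, the symbol is -1.

-1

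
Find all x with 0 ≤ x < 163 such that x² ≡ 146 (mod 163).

Since 163 ≡ 3 (mod 4), a square root of 146 is 146^((163+1)/4) = 146^41 mod 163.
Repeated squaring: 146^2≡126, 146^4≡65, 146^8≡150, 146^16≡6, 146^32≡36 (mod 163).
146^41 = 146^(32+8+1) ≡ 132 (mod 163).
Check: 132² = 17424 ≡ 146 (mod 163). The two roots are 31 and 132.

31, 132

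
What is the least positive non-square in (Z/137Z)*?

3

(2/137) = +1, so 2 is a residue.
(3/137) = −1, so 3 is the smallest positive non-residue mod 137.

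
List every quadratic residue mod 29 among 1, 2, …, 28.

1,4,5,6,7,9,13,16,20,22,23,24,25,28

Square k = 1,…,14 (k and 29−k give the same square):
1²=1, 2²=4, 3²=9, 4²=16, 5²=25, 6²≡7, 7²≡20, 8²≡6, 9²≡23, 10²≡13, 11²≡5, 12²≡28, 13²≡24, 14²≡22 (mod 29).
So the quadratic residues mod 29 are {1, 4, 5, 6, 7, 9, 13, 16, 20, 22, 23, 24, 25, 28}.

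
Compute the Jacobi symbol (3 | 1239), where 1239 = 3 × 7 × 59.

Reciprocity: 3 ≡ 3 and 1239 ≡ 3 (mod 4), so (3/1239) = −(1239/3).
Reduce top mod 3: now compute (0/3).
Top reduces to 0: gcd > 1, so the symbol is 0.

0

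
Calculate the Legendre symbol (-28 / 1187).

First reduce: -28 ≡ 1159 (mod 1187).
Reciprocity: 1159 ≡ 3 and 1187 ≡ 3 (mod 4), so (1159/1187) = −(1187/1159).
Reduce top mod 1159: now compute (28/1159).
Pull out 2^2: since 1159 ≡ 7 (mod 8), (2/1159) = +1, so (2/1159)^2 = +1.
Reciprocity: 7 ≡ 3 and 1159 ≡ 3 (mod 4), so (7/1159) = −(1159/7).
Reduce top mod 7: now compute (4/7).
Pull out 2^2: since 7 ≡ 7 (mod 8), (2/7) = +1, so (2/7)^2 = +1.
Reached (1/7) = 1. Collecting the sign flips along the way, the symbol is +1.

1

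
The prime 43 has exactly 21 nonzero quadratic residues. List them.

1,4,6,9,10,11,13,14,15,16,17,21,23,24,25,31,35,36,38,40,41

Square k = 1,…,21 (k and 43−k give the same square):
1²=1, 2²=4, 3²=9, 4²=16, 5²=25, 6²=36, 7²≡6, 8²≡21, 9²≡38, 10²≡14, 11²≡35, 12²≡15, 13²≡40, 14²≡24, 15²≡10, 16²≡41, 17²≡31, 18²≡23, 19²≡17, 20²≡13, 21²≡11 (mod 43).
So the quadratic residues mod 43 are {1, 4, 6, 9, 10, 11, 13, 14, 15, 16, 17, 21, 23, 24, 25, 31, 35, 36, 38, 40, 41}.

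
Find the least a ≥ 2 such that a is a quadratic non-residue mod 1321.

7

(2/1321) = +1, so 2 is a residue.
(3/1321) = +1, so 3 is a residue.
(4/1321) = +1, so 4 is a residue.
(5/1321) = +1, so 5 is a residue.
(6/1321) = +1, so 6 is a residue.
(7/1321) = −1, so 7 is the smallest positive non-residue mod 1321.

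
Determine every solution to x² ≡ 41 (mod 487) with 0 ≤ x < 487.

125, 362

Since 487 ≡ 3 (mod 4), a square root of 41 is 41^((487+1)/4) = 41^122 mod 487.
Repeated squaring: 41^2≡220, 41^4≡187, 41^8≡392, 41^16≡259, 41^32≡362, 41^64≡41 (mod 487).
41^122 = 41^(64+32+16+8+2) ≡ 362 (mod 487).
Check: 362² = 131044 ≡ 41 (mod 487). The two roots are 125 and 362.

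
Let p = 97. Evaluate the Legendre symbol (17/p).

Reciprocity: 17 ≡ 1 and 97 ≡ 1 (mod 4), so (17/97) = +(97/17).
Reduce top mod 17: now compute (12/17).
Pull out 2^2: since 17 ≡ 1 (mod 8), (2/17) = +1, so (2/17)^2 = +1.
Reciprocity: 3 ≡ 3 and 17 ≡ 1 (mod 4), so (3/17) = +(17/3).
Reduce top mod 3: now compute (2/3).
Pull out 2: since 3 ≡ 3 (mod 8), (2/3) = -1.
Reached (1/3) = 1. Collecting the sign flips along the way, the symbol is -1.

-1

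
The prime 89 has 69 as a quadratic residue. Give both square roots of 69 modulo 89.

89 ≡ 1 (mod 4), so we find a root by search.
Trying successive values, 43² = 1849 ≡ 69 (mod 89). The other root is 89 − 43 = 46.

43, 46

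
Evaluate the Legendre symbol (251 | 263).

Reciprocity: 251 ≡ 3 and 263 ≡ 3 (mod 4), so (251/263) = −(263/251).
Reduce top mod 251: now compute (12/251).
Pull out 2^2: since 251 ≡ 3 (mod 8), (2/251) = -1, so (2/251)^2 = +1.
Reciprocity: 3 ≡ 3 and 251 ≡ 3 (mod 4), so (3/251) = −(251/3).
Reduce top mod 3: now compute (2/3).
Pull out 2: since 3 ≡ 3 (mod 8), (2/3) = -1.
Reached (1/3) = 1. Collecting the sign flips along the way, the symbol is -1.

-1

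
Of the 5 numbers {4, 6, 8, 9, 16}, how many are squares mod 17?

(4/17) = +1 → QR.
(6/17) = -1 → non-residue.
(8/17) = +1 → QR.
(9/17) = +1 → QR.
(16/17) = +1 → QR.
Total quadratic residues among the 5: 4.

4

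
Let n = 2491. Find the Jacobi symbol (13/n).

Reciprocity: 13 ≡ 1 and 2491 ≡ 3 (mod 4), so (13/2491) = +(2491/13).
Reduce top mod 13: now compute (8/13).
Pull out 2^3: since 13 ≡ 5 (mod 8), (2/13) = -1, so (2/13)^3 = -1.
Reached (1/13) = 1. Collecting the sign flips along the way, the symbol is -1.

-1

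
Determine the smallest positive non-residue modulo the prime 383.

5

(2/383) = +1, so 2 is a residue.
(3/383) = +1, so 3 is a residue.
(4/383) = +1, so 4 is a residue.
(5/383) = −1, so 5 is the smallest positive non-residue mod 383.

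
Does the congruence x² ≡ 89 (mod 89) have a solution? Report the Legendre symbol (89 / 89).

0

First reduce: 89 ≡ 0 (mod 89).
Top reduces to 0: gcd > 1, so the symbol is 0.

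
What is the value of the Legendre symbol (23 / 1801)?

-1

Reciprocity: 23 ≡ 3 and 1801 ≡ 1 (mod 4), so (23/1801) = +(1801/23).
Reduce top mod 23: now compute (7/23).
Reciprocity: 7 ≡ 3 and 23 ≡ 3 (mod 4), so (7/23) = −(23/7).
Reduce top mod 7: now compute (2/7).
Pull out 2: since 7 ≡ 7 (mod 8), (2/7) = +1.
Reached (1/7) = 1. Collecting the sign flips along the way, the symbol is -1.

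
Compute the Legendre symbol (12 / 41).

-1

Euler's criterion: (12/41) ≡ 12^20 (mod 41).
12^2 ≡ 21 (mod 41)
12^4 ≡ 31 (mod 41)
12^8 ≡ 18 (mod 41)
12^16 ≡ 37 (mod 41)
12^20 = 12^(16+4) ≡ 40 (mod 41).
Result is 40 ≡ −1, so (12/41) = −1.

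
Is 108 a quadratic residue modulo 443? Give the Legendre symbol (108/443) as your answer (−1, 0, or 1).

1

Pull out 2^2: since 443 ≡ 3 (mod 8), (2/443) = -1, so (2/443)^2 = +1.
Reciprocity: 27 ≡ 3 and 443 ≡ 3 (mod 4), so (27/443) = −(443/27).
Reduce top mod 27: now compute (11/27).
Reciprocity: 11 ≡ 3 and 27 ≡ 3 (mod 4), so (11/27) = −(27/11).
Reduce top mod 11: now compute (5/11).
Reciprocity: 5 ≡ 1 and 11 ≡ 3 (mod 4), so (5/11) = +(11/5).
Reduce top mod 5: now compute (1/5).
Reached (1/5) = 1. Collecting the sign flips along the way, the symbol is +1.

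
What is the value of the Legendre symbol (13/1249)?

Reciprocity: 13 ≡ 1 and 1249 ≡ 1 (mod 4), so (13/1249) = +(1249/13).
Reduce top mod 13: now compute (1/13).
Reached (1/13) = 1. Collecting the sign flips along the way, the symbol is +1.

1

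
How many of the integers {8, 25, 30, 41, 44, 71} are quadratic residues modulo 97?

3

(8/97) = +1 → QR.
(25/97) = +1 → QR.
(30/97) = -1 → non-residue.
(41/97) = -1 → non-residue.
(44/97) = +1 → QR.
(71/97) = -1 → non-residue.
Total quadratic residues among the 6: 3.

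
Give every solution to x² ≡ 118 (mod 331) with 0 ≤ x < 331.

Since 331 ≡ 3 (mod 4), a square root of 118 is 118^((331+1)/4) = 118^83 mod 331.
Repeated squaring: 118^2≡22, 118^4≡153, 118^8≡239, 118^16≡189, 118^32≡304, 118^64≡67 (mod 331).
118^83 = 118^(64+16+2+1) ≡ 214 (mod 331).
Check: 214² = 45796 ≡ 118 (mod 331). The two roots are 117 and 214.

117, 214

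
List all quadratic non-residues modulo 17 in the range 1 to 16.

3, 5, 6, 7, 10, 11, 12, 14

Square k = 1,…,8 (k and 17−k give the same square):
1²=1, 2²=4, 3²=9, 4²=16, 5²≡8, 6²≡2, 7²≡15, 8²≡13 (mod 17).
The residues are {1, 2, 4, 8, 9, 13, 15, 16}; the non-residues are the remaining 8 nonzero classes.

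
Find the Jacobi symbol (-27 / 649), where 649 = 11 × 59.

1

First reduce: -27 ≡ 622 (mod 649).
Pull out 2: since 649 ≡ 1 (mod 8), (2/649) = +1.
Reciprocity: 311 ≡ 3 and 649 ≡ 1 (mod 4), so (311/649) = +(649/311).
Reduce top mod 311: now compute (27/311).
Reciprocity: 27 ≡ 3 and 311 ≡ 3 (mod 4), so (27/311) = −(311/27).
Reduce top mod 27: now compute (14/27).
Pull out 2: since 27 ≡ 3 (mod 8), (2/27) = -1.
Reciprocity: 7 ≡ 3 and 27 ≡ 3 (mod 4), so (7/27) = −(27/7).
Reduce top mod 7: now compute (6/7).
Pull out 2: since 7 ≡ 7 (mod 8), (2/7) = +1.
Reciprocity: 3 ≡ 3 and 7 ≡ 3 (mod 4), so (3/7) = −(7/3).
Reduce top mod 3: now compute (1/3).
Reached (1/3) = 1. Collecting the sign flips along the way, the symbol is +1.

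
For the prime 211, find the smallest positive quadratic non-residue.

(2/211) = −1, so 2 is the smallest positive non-residue mod 211.

2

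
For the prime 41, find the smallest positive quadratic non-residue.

(2/41) = +1, so 2 is a residue.
(3/41) = −1, so 3 is the smallest positive non-residue mod 41.

3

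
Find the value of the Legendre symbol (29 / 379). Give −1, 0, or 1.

Reciprocity: 29 ≡ 1 and 379 ≡ 3 (mod 4), so (29/379) = +(379/29).
Reduce top mod 29: now compute (2/29).
Pull out 2: since 29 ≡ 5 (mod 8), (2/29) = -1.
Reached (1/29) = 1. Collecting the sign flips along the way, the symbol is -1.

-1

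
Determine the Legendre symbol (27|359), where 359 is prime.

Reciprocity: 27 ≡ 3 and 359 ≡ 3 (mod 4), so (27/359) = −(359/27).
Reduce top mod 27: now compute (8/27).
Pull out 2^3: since 27 ≡ 3 (mod 8), (2/27) = -1, so (2/27)^3 = -1.
Reached (1/27) = 1. Collecting the sign flips along the way, the symbol is +1.

1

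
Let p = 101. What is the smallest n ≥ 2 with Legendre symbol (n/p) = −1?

(2/101) = −1, so 2 is the smallest positive non-residue mod 101.

2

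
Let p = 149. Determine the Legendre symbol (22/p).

Euler's criterion: (22/149) ≡ 22^74 (mod 149).
22^2 ≡ 37 (mod 149)
22^4 ≡ 28 (mod 149)
22^8 ≡ 39 (mod 149)
22^16 ≡ 31 (mod 149)
22^32 ≡ 67 (mod 149)
22^64 ≡ 19 (mod 149)
22^74 = 22^(64+8+2) ≡ 1 (mod 149).
Result is 1, so (22/149) = 1.

1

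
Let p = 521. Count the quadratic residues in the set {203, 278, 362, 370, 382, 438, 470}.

3

(203/521) = -1 → non-residue.
(278/521) = -1 → non-residue.
(362/521) = -1 → non-residue.
(370/521) = +1 → QR.
(382/521) = -1 → non-residue.
(438/521) = +1 → QR.
(470/521) = +1 → QR.
Total quadratic residues among the 7: 3.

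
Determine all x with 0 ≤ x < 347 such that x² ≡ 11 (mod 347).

59, 288

Since 347 ≡ 3 (mod 4), a square root of 11 is 11^((347+1)/4) = 11^87 mod 347.
Repeated squaring: 11^2≡121, 11^4≡67, 11^8≡325, 11^16≡137, 11^32≡31, 11^64≡267 (mod 347).
11^87 = 11^(64+16+4+2+1) ≡ 59 (mod 347).
Check: 59² = 3481 ≡ 11 (mod 347). The two roots are 59 and 288.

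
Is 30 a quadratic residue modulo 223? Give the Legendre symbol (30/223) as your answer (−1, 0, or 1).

1

Euler's criterion: (30/223) ≡ 30^111 (mod 223).
30^2 ≡ 8 (mod 223)
30^4 ≡ 64 (mod 223)
30^8 ≡ 82 (mod 223)
30^16 ≡ 34 (mod 223)
30^32 ≡ 41 (mod 223)
30^64 ≡ 120 (mod 223)
30^111 = 30^(64+32+8+4+2+1) ≡ 1 (mod 223).
Result is 1, so (30/223) = 1.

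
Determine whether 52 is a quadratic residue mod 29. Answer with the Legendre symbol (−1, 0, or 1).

1

Euler's criterion: (52/29) ≡ 23^14 (mod 29).
23^2 ≡ 7 (mod 29)
23^4 ≡ 20 (mod 29)
23^8 ≡ 23 (mod 29)
23^14 = 23^(8+4+2) ≡ 1 (mod 29).
Result is 1, so (52/29) = 1.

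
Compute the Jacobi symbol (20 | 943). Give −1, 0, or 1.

-1

Pull out 2^2: since 943 ≡ 7 (mod 8), (2/943) = +1, so (2/943)^2 = +1.
Reciprocity: 5 ≡ 1 and 943 ≡ 3 (mod 4), so (5/943) = +(943/5).
Reduce top mod 5: now compute (3/5).
Reciprocity: 3 ≡ 3 and 5 ≡ 1 (mod 4), so (3/5) = +(5/3).
Reduce top mod 3: now compute (2/3).
Pull out 2: since 3 ≡ 3 (mod 8), (2/3) = -1.
Reached (1/3) = 1. Collecting the sign flips along the way, the symbol is -1.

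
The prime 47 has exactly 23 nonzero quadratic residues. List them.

1 2 3 4 6 7 8 9 12 14 16 17 18 21 24 25 27 28 32 34 36 37 42

Square k = 1,…,23 (k and 47−k give the same square):
1²=1, 2²=4, 3²=9, 4²=16, 5²=25, 6²=36, 7²≡2, 8²≡17, 9²≡34, 10²≡6, 11²≡27, 12²≡3, 13²≡28, 14²≡8, 15²≡37, 16²≡21, 17²≡7, 18²≡42, 19²≡32, 20²≡24, 21²≡18, 22²≡14, 23²≡12 (mod 47).
So the quadratic residues mod 47 are {1, 2, 3, 4, 6, 7, 8, 9, 12, 14, 16, 17, 18, 21, 24, 25, 27, 28, 32, 34, 36, 37, 42}.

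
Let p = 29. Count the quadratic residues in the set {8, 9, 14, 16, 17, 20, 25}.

(8/29) = -1 → non-residue.
(9/29) = +1 → QR.
(14/29) = -1 → non-residue.
(16/29) = +1 → QR.
(17/29) = -1 → non-residue.
(20/29) = +1 → QR.
(25/29) = +1 → QR.
Total quadratic residues among the 7: 4.

4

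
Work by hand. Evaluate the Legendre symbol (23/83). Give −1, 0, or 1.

1

Reciprocity: 23 ≡ 3 and 83 ≡ 3 (mod 4), so (23/83) = −(83/23).
Reduce top mod 23: now compute (14/23).
Pull out 2: since 23 ≡ 7 (mod 8), (2/23) = +1.
Reciprocity: 7 ≡ 3 and 23 ≡ 3 (mod 4), so (7/23) = −(23/7).
Reduce top mod 7: now compute (2/7).
Pull out 2: since 7 ≡ 7 (mod 8), (2/7) = +1.
Reached (1/7) = 1. Collecting the sign flips along the way, the symbol is +1.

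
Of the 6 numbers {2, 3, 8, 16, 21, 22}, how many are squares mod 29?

(2/29) = -1 → non-residue.
(3/29) = -1 → non-residue.
(8/29) = -1 → non-residue.
(16/29) = +1 → QR.
(21/29) = -1 → non-residue.
(22/29) = +1 → QR.
Total quadratic residues among the 6: 2.

2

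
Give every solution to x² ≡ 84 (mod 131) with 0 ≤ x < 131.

52, 79

Since 131 ≡ 3 (mod 4), a square root of 84 is 84^((131+1)/4) = 84^33 mod 131.
Repeated squaring: 84^2≡113, 84^4≡62, 84^8≡45, 84^16≡60, 84^32≡63 (mod 131).
84^33 = 84^(32+1) ≡ 52 (mod 131).
Check: 52² = 2704 ≡ 84 (mod 131). The two roots are 52 and 79.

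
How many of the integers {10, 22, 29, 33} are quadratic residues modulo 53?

2

(10/53) = +1 → QR.
(22/53) = -1 → non-residue.
(29/53) = +1 → QR.
(33/53) = -1 → non-residue.
Total quadratic residues among the 4: 2.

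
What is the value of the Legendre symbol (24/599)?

1

Pull out 2^3: since 599 ≡ 7 (mod 8), (2/599) = +1, so (2/599)^3 = +1.
Reciprocity: 3 ≡ 3 and 599 ≡ 3 (mod 4), so (3/599) = −(599/3).
Reduce top mod 3: now compute (2/3).
Pull out 2: since 3 ≡ 3 (mod 8), (2/3) = -1.
Reached (1/3) = 1. Collecting the sign flips along the way, the symbol is +1.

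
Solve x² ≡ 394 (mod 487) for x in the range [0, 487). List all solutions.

227, 260

Since 487 ≡ 3 (mod 4), a square root of 394 is 394^((487+1)/4) = 394^122 mod 487.
Repeated squaring: 394^2≡370, 394^4≡53, 394^8≡374, 394^16≡107, 394^32≡248, 394^64≡142 (mod 487).
394^122 = 394^(64+32+16+8+2) ≡ 260 (mod 487).
Check: 260² = 67600 ≡ 394 (mod 487). The two roots are 227 and 260.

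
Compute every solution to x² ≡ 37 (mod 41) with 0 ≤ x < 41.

41 ≡ 1 (mod 4), so we find a root by search.
Trying successive values, 18² = 324 ≡ 37 (mod 41). The other root is 41 − 18 = 23.

18, 23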